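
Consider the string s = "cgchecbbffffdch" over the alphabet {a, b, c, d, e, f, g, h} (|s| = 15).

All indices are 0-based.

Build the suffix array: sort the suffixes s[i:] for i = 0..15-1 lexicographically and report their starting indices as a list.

[6, 7, 5, 0, 13, 2, 12, 4, 11, 10, 9, 8, 1, 14, 3]

rank→(start, suffix):
  0 → (6, 'bbffffdch')
  1 → (7, 'bffffdch')
  2 → (5, 'cbbffffdch')
  3 → (0, 'cgchecbbffffdch')
  4 → (13, 'ch')
  5 → (2, 'checbbffffdch')
  6 → (12, 'dch')
  7 → (4, 'ecbbffffdch')
  8 → (11, 'fdch')
  9 → (10, 'ffdch')
  10 → (9, 'fffdch')
  11 → (8, 'ffffdch')
  12 → (1, 'gchecbbffffdch')
  13 → (14, 'h')
  14 → (3, 'hecbbffffdch')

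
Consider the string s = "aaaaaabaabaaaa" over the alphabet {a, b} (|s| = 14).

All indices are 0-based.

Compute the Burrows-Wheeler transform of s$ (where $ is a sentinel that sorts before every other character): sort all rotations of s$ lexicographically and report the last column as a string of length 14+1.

rank  rotation         last
    0  $aaaaaabaabaaaa  a
    1  a$aaaaaabaabaaa  a
    2  aa$aaaaaabaabaa  a
    3  aaa$aaaaaabaaba  a
    4  aaaa$aaaaaabaab  b
    5  aaaaaabaabaaaa$  $
    6  aaaaabaabaaaa$a  a
    7  aaaabaabaaaa$aa  a
    8  aaabaabaaaa$aaa  a
    9  aabaaaa$aaaaaab  b
   10  aabaabaaaa$aaaa  a
   11  abaaaa$aaaaaaba  a
   12  abaabaaaa$aaaaa  a
   13  baaaa$aaaaaabaa  a
   14  baabaaaa$aaaaaa  a

aaaab$aaabaaaaa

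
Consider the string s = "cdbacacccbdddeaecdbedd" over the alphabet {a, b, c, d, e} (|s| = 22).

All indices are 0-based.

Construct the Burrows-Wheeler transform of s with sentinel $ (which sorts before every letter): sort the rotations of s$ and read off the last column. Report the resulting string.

dbcedcdacca$edccebdddab

rank  rotation                 last
    0  $cdbacacccbdddeaecdbedd  d
    1  acacccbdddeaecdbedd$cdb  b
    2  acccbdddeaecdbedd$cdbac  c
    3  aecdbedd$cdbacacccbddde  e
    4  bacacccbdddeaecdbedd$cd  d
    5  bdddeaecdbedd$cdbacaccc  c
    6  bedd$cdbacacccbdddeaecd  d
    7  cacccbdddeaecdbedd$cdba  a
    8  cbdddeaecdbedd$cdbacacc  c
    9  ccbdddeaecdbedd$cdbacac  c
   10  cccbdddeaecdbedd$cdbaca  a
   11  cdbacacccbdddeaecdbedd$  $
   12  cdbedd$cdbacacccbdddeae  e
   13  d$cdbacacccbdddeaecdbed  d
   14  dbacacccbdddeaecdbedd$c  c
   15  dbedd$cdbacacccbdddeaec  c
   16  dd$cdbacacccbdddeaecdbe  e
   17  dddeaecdbedd$cdbacacccb  b
   18  ddeaecdbedd$cdbacacccbd  d
   19  deaecdbedd$cdbacacccbdd  d
   20  eaecdbedd$cdbacacccbddd  d
   21  ecdbedd$cdbacacccbdddea  a
   22  edd$cdbacacccbdddeaecdb  b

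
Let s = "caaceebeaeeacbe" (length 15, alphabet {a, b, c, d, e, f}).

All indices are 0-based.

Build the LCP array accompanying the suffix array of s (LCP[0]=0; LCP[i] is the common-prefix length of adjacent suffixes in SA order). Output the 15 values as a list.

rank→(start, suffix):
  0 → (1, 'aaceebeaeeacbe')
  1 → (11, 'acbe')
  2 → (2, 'aceebeaeeacbe')
  3 → (8, 'aeeacbe')
  4 → (13, 'be')
  5 → (6, 'beaeeacbe')
  6 → (0, 'caaceebeaeeacbe')
  7 → (12, 'cbe')
  8 → (3, 'ceebeaeeacbe')
  9 → (14, 'e')
  10 → (10, 'eacbe')
  11 → (7, 'eaeeacbe')
  12 → (5, 'ebeaeeacbe')
  13 → (9, 'eeacbe')
  14 → (4, 'eebeaeeacbe')

SA = [1, 11, 2, 8, 13, 6, 0, 12, 3, 14, 10, 7, 5, 9, 4]
[i] adj suffixes → lcp
  [1] 1/11 → 1 ('a')
  [2] 11/2 → 2 ('ac')
  [3] 2/8 → 1 ('a')
  [4] 8/13 → 0 ('')
  [5] 13/6 → 2 ('be')
  [6] 6/0 → 0 ('')
  [7] 0/12 → 1 ('c')
  [8] 12/3 → 1 ('c')
  [9] 3/14 → 0 ('')
  [10] 14/10 → 1 ('e')
  [11] 10/7 → 2 ('ea')
  [12] 7/5 → 1 ('e')
  [13] 5/9 → 1 ('e')
  [14] 9/4 → 2 ('ee')

[0, 1, 2, 1, 0, 2, 0, 1, 1, 0, 1, 2, 1, 1, 2]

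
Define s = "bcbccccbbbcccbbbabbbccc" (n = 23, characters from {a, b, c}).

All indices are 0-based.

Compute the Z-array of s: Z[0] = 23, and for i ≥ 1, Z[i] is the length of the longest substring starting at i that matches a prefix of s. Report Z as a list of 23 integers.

[23, 0, 2, 0, 0, 0, 0, 1, 1, 2, 0, 0, 0, 1, 1, 1, 0, 1, 1, 2, 0, 0, 0]

Z[0]=23
i=1: i≥r, start 0; Z[1]=0
i=2: i≥r, start 0; Z[2]=2 grow→box=[2,4)
i=3: min(r-i=1, Z[1]=0)=0; Z[3]=0
i=4: i≥r, start 0; Z[4]=0
i=5: i≥r, start 0; Z[5]=0
i=6: i≥r, start 0; Z[6]=0
i=7: i≥r, start 0; Z[7]=1 grow→box=[7,8)
i=8: i≥r, start 0; Z[8]=1 grow→box=[8,9)
i=9: i≥r, start 0; Z[9]=2 grow→box=[9,11)
i=10: min(r-i=1, Z[1]=0)=0; Z[10]=0
i=11: i≥r, start 0; Z[11]=0
i=12: i≥r, start 0; Z[12]=0
i=13: i≥r, start 0; Z[13]=1 grow→box=[13,14)
i=14: i≥r, start 0; Z[14]=1 grow→box=[14,15)
i=15: i≥r, start 0; Z[15]=1 grow→box=[15,16)
i=16: i≥r, start 0; Z[16]=0
i=17: i≥r, start 0; Z[17]=1 grow→box=[17,18)
i=18: i≥r, start 0; Z[18]=1 grow→box=[18,19)
i=19: i≥r, start 0; Z[19]=2 grow→box=[19,21)
i=20: min(r-i=1, Z[1]=0)=0; Z[20]=0
i=21: i≥r, start 0; Z[21]=0
i=22: i≥r, start 0; Z[22]=0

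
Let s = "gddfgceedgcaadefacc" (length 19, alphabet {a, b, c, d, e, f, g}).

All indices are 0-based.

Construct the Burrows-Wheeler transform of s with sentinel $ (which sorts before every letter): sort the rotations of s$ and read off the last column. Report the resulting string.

rank  rotation              last
    0  $gddfgceedgcaadefacc  c
    1  aadefacc$gddfgceedgc  c
    2  acc$gddfgceedgcaadef  f
    3  adefacc$gddfgceedgca  a
    4  c$gddfgceedgcaadefac  c
    5  caadefacc$gddfgceedg  g
    6  cc$gddfgceedgcaadefa  a
    7  ceedgcaadefacc$gddfg  g
    8  ddfgceedgcaadefacc$g  g
    9  defacc$gddfgceedgcaa  a
   10  dfgceedgcaadefacc$gd  d
   11  dgcaadefacc$gddfgcee  e
   12  edgcaadefacc$gddfgce  e
   13  eedgcaadefacc$gddfgc  c
   14  efacc$gddfgceedgcaad  d
   15  facc$gddfgceedgcaade  e
   16  fgceedgcaadefacc$gdd  d
   17  gcaadefacc$gddfgceed  d
   18  gceedgcaadefacc$gddf  f
   19  gddfgceedgcaadefacc$  $

ccfacgaggadeecdeddf$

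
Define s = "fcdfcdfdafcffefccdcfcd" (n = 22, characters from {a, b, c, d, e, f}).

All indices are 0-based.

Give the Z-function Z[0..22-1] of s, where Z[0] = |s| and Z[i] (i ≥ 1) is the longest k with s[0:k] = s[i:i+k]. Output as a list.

Z[0]=22
i=1: fresh scan; Z[1]=0
i=2: fresh scan; Z[2]=0
i=3: fresh scan; Z[3]=4 scan→box=[3,7)
i=4: min(r-i=3, Z[1]=0)=0; Z[4]=0
i=5: min(r-i=2, Z[2]=0)=0; Z[5]=0
i=6: min(r-i=1, Z[3]=4)=1; Z[6]=1
i=7: fresh scan; Z[7]=0
i=8: fresh scan; Z[8]=0
i=9: fresh scan; Z[9]=2 scan→box=[9,11)
i=10: min(r-i=1, Z[1]=0)=0; Z[10]=0
i=11: fresh scan; Z[11]=1 scan→box=[11,12)
i=12: fresh scan; Z[12]=1 scan→box=[12,13)
i=13: fresh scan; Z[13]=0
i=14: fresh scan; Z[14]=2 scan→box=[14,16)
i=15: min(r-i=1, Z[1]=0)=0; Z[15]=0
i=16: fresh scan; Z[16]=0
i=17: fresh scan; Z[17]=0
i=18: fresh scan; Z[18]=0
i=19: fresh scan; Z[19]=3 scan→box=[19,22)
i=20: min(r-i=2, Z[1]=0)=0; Z[20]=0
i=21: min(r-i=1, Z[2]=0)=0; Z[21]=0

[22, 0, 0, 4, 0, 0, 1, 0, 0, 2, 0, 1, 1, 0, 2, 0, 0, 0, 0, 3, 0, 0]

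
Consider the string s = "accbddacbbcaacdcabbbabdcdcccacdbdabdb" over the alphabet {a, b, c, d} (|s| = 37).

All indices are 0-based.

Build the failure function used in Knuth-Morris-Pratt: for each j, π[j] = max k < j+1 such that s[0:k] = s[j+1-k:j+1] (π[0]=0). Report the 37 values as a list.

π[0] = 0
j=1 s[j]='c': π[1]=0 (border '')
j=2 s[j]='c': π[2]=0 (border '')
j=3 s[j]='b': π[3]=0 (border '')
j=4 s[j]='d': π[4]=0 (border '')
j=5 s[j]='d': π[5]=0 (border '')
j=6 s[j]='a': π[6]=1 (border 'a')
j=7 s[j]='c': π[7]=2 (border 'ac')
j=8 s[j]='b': k: 2→0; π[8]=0 (border '')
j=9 s[j]='b': π[9]=0 (border '')
j=10 s[j]='c': π[10]=0 (border '')
j=11 s[j]='a': π[11]=1 (border 'a')
j=12 s[j]='a': k: 1→0; π[12]=1 (border 'a')
j=13 s[j]='c': π[13]=2 (border 'ac')
j=14 s[j]='d': k: 2→0; π[14]=0 (border '')
j=15 s[j]='c': π[15]=0 (border '')
j=16 s[j]='a': π[16]=1 (border 'a')
j=17 s[j]='b': k: 1→0; π[17]=0 (border '')
j=18 s[j]='b': π[18]=0 (border '')
j=19 s[j]='b': π[19]=0 (border '')
j=20 s[j]='a': π[20]=1 (border 'a')
j=21 s[j]='b': k: 1→0; π[21]=0 (border '')
j=22 s[j]='d': π[22]=0 (border '')
j=23 s[j]='c': π[23]=0 (border '')
j=24 s[j]='d': π[24]=0 (border '')
j=25 s[j]='c': π[25]=0 (border '')
j=26 s[j]='c': π[26]=0 (border '')
j=27 s[j]='c': π[27]=0 (border '')
j=28 s[j]='a': π[28]=1 (border 'a')
j=29 s[j]='c': π[29]=2 (border 'ac')
j=30 s[j]='d': k: 2→0; π[30]=0 (border '')
j=31 s[j]='b': π[31]=0 (border '')
j=32 s[j]='d': π[32]=0 (border '')
j=33 s[j]='a': π[33]=1 (border 'a')
j=34 s[j]='b': k: 1→0; π[34]=0 (border '')
j=35 s[j]='d': π[35]=0 (border '')
j=36 s[j]='b': π[36]=0 (border '')

[0, 0, 0, 0, 0, 0, 1, 2, 0, 0, 0, 1, 1, 2, 0, 0, 1, 0, 0, 0, 1, 0, 0, 0, 0, 0, 0, 0, 1, 2, 0, 0, 0, 1, 0, 0, 0]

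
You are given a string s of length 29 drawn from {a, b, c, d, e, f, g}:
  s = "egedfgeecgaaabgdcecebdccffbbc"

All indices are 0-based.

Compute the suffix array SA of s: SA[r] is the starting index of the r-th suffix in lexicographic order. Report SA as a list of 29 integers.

rank→(start, suffix):
  0 → (10, 'aaabgdcecebdccffbbc')
  1 → (11, 'aabgdcecebdccffbbc')
  2 → (12, 'abgdcecebdccffbbc')
  3 → (26, 'bbc')
  4 → (27, 'bc')
  5 → (20, 'bdccffbbc')
  6 → (13, 'bgdcecebdccffbbc')
  7 → (28, 'c')
  8 → (22, 'ccffbbc')
  9 → (18, 'cebdccffbbc')
  10 → (16, 'cecebdccffbbc')
  11 → (23, 'cffbbc')
  12 → (8, 'cgaaabgdcecebdccffbbc')
  13 → (21, 'dccffbbc')
  14 → (15, 'dcecebdccffbbc')
  15 → (3, 'dfgeecgaaabgdcecebdccffbbc')
  16 → (19, 'ebdccffbbc')
  17 → (17, 'ecebdccffbbc')
  18 → (7, 'ecgaaabgdcecebdccffbbc')
  19 → (2, 'edfgeecgaaabgdcecebdccffbbc')
  20 → (6, 'eecgaaabgdcecebdccffbbc')
  21 → (0, 'egedfgeecgaaabgdcecebdccffbbc')
  22 → (25, 'fbbc')
  23 → (24, 'ffbbc')
  24 → (4, 'fgeecgaaabgdcecebdccffbbc')
  25 → (9, 'gaaabgdcecebdccffbbc')
  26 → (14, 'gdcecebdccffbbc')
  27 → (1, 'gedfgeecgaaabgdcecebdccffbbc')
  28 → (5, 'geecgaaabgdcecebdccffbbc')

[10, 11, 12, 26, 27, 20, 13, 28, 22, 18, 16, 23, 8, 21, 15, 3, 19, 17, 7, 2, 6, 0, 25, 24, 4, 9, 14, 1, 5]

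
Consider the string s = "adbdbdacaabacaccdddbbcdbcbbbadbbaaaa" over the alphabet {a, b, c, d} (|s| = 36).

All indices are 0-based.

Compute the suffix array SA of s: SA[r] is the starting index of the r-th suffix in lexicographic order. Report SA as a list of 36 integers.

sorted suffixes:
  #0 SA[0]=35  'a'
  #1 SA[1]=34  'aa'
  #2 SA[2]=33  'aaa'
  #3 SA[3]=32  'aaaa'
  #4 SA[4]=8  'aabacaccdddbbcdbcbbbadbbaaaa'
  #5 SA[5]=9  'abacaccdddbbcdbcbbbadbbaaaa'
  #6 SA[6]=6  'acaabacaccdddbbcdbcbbbadbbaaaa'
  #7 SA[7]=11  'acaccdddbbcdbcbbbadbbaaaa'
  #8 SA[8]=13  'accdddbbcdbcbbbadbbaaaa'
  #9 SA[9]=28  'adbbaaaa'
  #10 SA[10]=0  'adbdbdacaabacaccdddbbcdbcbbbadbbaaaa'
  #11 SA[11]=31  'baaaa'
  #12 SA[12]=10  'bacaccdddbbcdbcbbbadbbaaaa'
  #13 SA[13]=27  'badbbaaaa'
  #14 SA[14]=30  'bbaaaa'
  #15 SA[15]=26  'bbadbbaaaa'
  #16 SA[16]=25  'bbbadbbaaaa'
  #17 SA[17]=19  'bbcdbcbbbadbbaaaa'
  #18 SA[18]=23  'bcbbbadbbaaaa'
  #19 SA[19]=20  'bcdbcbbbadbbaaaa'
  #20 SA[20]=4  'bdacaabacaccdddbbcdbcbbbadbbaaaa'
  #21 SA[21]=2  'bdbdacaabacaccdddbbcdbcbbbadbbaaaa'
  #22 SA[22]=7  'caabacaccdddbbcdbcbbbadbbaaaa'
  #23 SA[23]=12  'caccdddbbcdbcbbbadbbaaaa'
  #24 SA[24]=24  'cbbbadbbaaaa'
  #25 SA[25]=14  'ccdddbbcdbcbbbadbbaaaa'
  #26 SA[26]=21  'cdbcbbbadbbaaaa'
  #27 SA[27]=15  'cdddbbcdbcbbbadbbaaaa'
  #28 SA[28]=5  'dacaabacaccdddbbcdbcbbbadbbaaaa'
  #29 SA[29]=29  'dbbaaaa'
  #30 SA[30]=18  'dbbcdbcbbbadbbaaaa'
  #31 SA[31]=22  'dbcbbbadbbaaaa'
  #32 SA[32]=3  'dbdacaabacaccdddbbcdbcbbbadbbaaaa'
  #33 SA[33]=1  'dbdbdacaabacaccdddbbcdbcbbbadbbaaaa'
  #34 SA[34]=17  'ddbbcdbcbbbadbbaaaa'
  #35 SA[35]=16  'dddbbcdbcbbbadbbaaaa'

[35, 34, 33, 32, 8, 9, 6, 11, 13, 28, 0, 31, 10, 27, 30, 26, 25, 19, 23, 20, 4, 2, 7, 12, 24, 14, 21, 15, 5, 29, 18, 22, 3, 1, 17, 16]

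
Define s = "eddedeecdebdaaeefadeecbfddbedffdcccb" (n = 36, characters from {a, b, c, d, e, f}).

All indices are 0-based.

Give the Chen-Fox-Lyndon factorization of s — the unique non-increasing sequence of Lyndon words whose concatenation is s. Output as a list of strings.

emit factor 1: 'e' (i=0, period=1)
emit factor 2: 'ddedee' (i=1, period=6)
emit factor 3: 'cde' (i=7, period=3)
emit factor 4: 'bd' (i=10, period=2)
emit factor 5: 'aaeefadeecbfddbedffdcccb' (i=12, period=24)

["e", "ddedee", "cde", "bd", "aaeefadeecbfddbedffdcccb"]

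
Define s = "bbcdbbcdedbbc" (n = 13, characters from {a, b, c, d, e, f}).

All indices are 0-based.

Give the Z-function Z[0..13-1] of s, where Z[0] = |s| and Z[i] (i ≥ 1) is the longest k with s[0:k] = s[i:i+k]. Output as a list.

[13, 1, 0, 0, 4, 1, 0, 0, 0, 0, 3, 1, 0]

Z[0]=13
i=1: outside box; Z[1]=1 grow→box=[1,2)
i=2: outside box; Z[2]=0
i=3: outside box; Z[3]=0
i=4: outside box; Z[4]=4 grow→box=[4,8)
i=5: min(r-i=3, Z[1]=1)=1; Z[5]=1
i=6: min(r-i=2, Z[2]=0)=0; Z[6]=0
i=7: min(r-i=1, Z[3]=0)=0; Z[7]=0
i=8: outside box; Z[8]=0
i=9: outside box; Z[9]=0
i=10: outside box; Z[10]=3 grow→box=[10,13)
i=11: min(r-i=2, Z[1]=1)=1; Z[11]=1
i=12: min(r-i=1, Z[2]=0)=0; Z[12]=0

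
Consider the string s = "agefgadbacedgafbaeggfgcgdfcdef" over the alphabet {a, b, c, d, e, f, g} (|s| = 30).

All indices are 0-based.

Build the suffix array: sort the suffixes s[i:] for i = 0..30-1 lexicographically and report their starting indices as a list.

[8, 5, 16, 13, 0, 7, 15, 26, 9, 22, 6, 27, 24, 11, 10, 28, 2, 17, 29, 14, 25, 3, 20, 4, 12, 21, 23, 1, 19, 18]

sorted suffixes:
  #0 SA[0]=8  'acedgafbaeggfgcgdfcdef'
  #1 SA[1]=5  'adbacedgafbaeggfgcgdfcdef'
  #2 SA[2]=16  'aeggfgcgdfcdef'
  #3 SA[3]=13  'afbaeggfgcgdfcdef'
  #4 SA[4]=0  'agefgadbacedgafbaeggfgcgdfcdef'
  #5 SA[5]=7  'bacedgafbaeggfgcgdfcdef'
  #6 SA[6]=15  'baeggfgcgdfcdef'
  #7 SA[7]=26  'cdef'
  #8 SA[8]=9  'cedgafbaeggfgcgdfcdef'
  #9 SA[9]=22  'cgdfcdef'
  #10 SA[10]=6  'dbacedgafbaeggfgcgdfcdef'
  #11 SA[11]=27  'def'
  #12 SA[12]=24  'dfcdef'
  #13 SA[13]=11  'dgafbaeggfgcgdfcdef'
  #14 SA[14]=10  'edgafbaeggfgcgdfcdef'
  #15 SA[15]=28  'ef'
  #16 SA[16]=2  'efgadbacedgafbaeggfgcgdfcdef'
  #17 SA[17]=17  'eggfgcgdfcdef'
  #18 SA[18]=29  'f'
  #19 SA[19]=14  'fbaeggfgcgdfcdef'
  #20 SA[20]=25  'fcdef'
  #21 SA[21]=3  'fgadbacedgafbaeggfgcgdfcdef'
  #22 SA[22]=20  'fgcgdfcdef'
  #23 SA[23]=4  'gadbacedgafbaeggfgcgdfcdef'
  #24 SA[24]=12  'gafbaeggfgcgdfcdef'
  #25 SA[25]=21  'gcgdfcdef'
  #26 SA[26]=23  'gdfcdef'
  #27 SA[27]=1  'gefgadbacedgafbaeggfgcgdfcdef'
  #28 SA[28]=19  'gfgcgdfcdef'
  #29 SA[29]=18  'ggfgcgdfcdef'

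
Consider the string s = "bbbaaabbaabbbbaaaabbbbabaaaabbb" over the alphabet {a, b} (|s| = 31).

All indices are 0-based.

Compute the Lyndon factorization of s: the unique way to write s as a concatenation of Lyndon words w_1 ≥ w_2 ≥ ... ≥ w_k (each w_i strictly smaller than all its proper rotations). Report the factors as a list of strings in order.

["b", "b", "b", "aaabbaabbbb", "aaaabbbbab", "aaaabbb"]

emit factor 1: 'b' (i=0, period=1)
emit factor 2: 'b' (i=1, period=1)
emit factor 3: 'b' (i=2, period=1)
emit factor 4: 'aaabbaabbbb' (i=3, period=11)
emit factor 5: 'aaaabbbbab' (i=14, period=10)
emit factor 6: 'aaaabbb' (i=24, period=7)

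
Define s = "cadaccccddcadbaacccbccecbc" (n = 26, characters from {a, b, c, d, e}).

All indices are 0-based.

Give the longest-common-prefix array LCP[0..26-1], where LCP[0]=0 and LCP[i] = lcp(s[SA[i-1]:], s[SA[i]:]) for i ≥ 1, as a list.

[0, 1, 4, 1, 2, 0, 1, 2, 0, 1, 3, 1, 3, 1, 2, 3, 3, 2, 2, 1, 1, 0, 1, 1, 1, 0]

sorted suffixes:
  #0 SA[0]=14  'aacccbccecbc'
  #1 SA[1]=15  'acccbccecbc'
  #2 SA[2]=3  'accccddcadbaacccbccecbc'
  #3 SA[3]=1  'adaccccddcadbaacccbccecbc'
  #4 SA[4]=11  'adbaacccbccecbc'
  #5 SA[5]=13  'baacccbccecbc'
  #6 SA[6]=24  'bc'
  #7 SA[7]=19  'bccecbc'
  #8 SA[8]=25  'c'
  #9 SA[9]=0  'cadaccccddcadbaacccbccecbc'
  #10 SA[10]=10  'cadbaacccbccecbc'
  #11 SA[11]=23  'cbc'
  #12 SA[12]=18  'cbccecbc'
  #13 SA[13]=17  'ccbccecbc'
  #14 SA[14]=16  'cccbccecbc'
  #15 SA[15]=4  'ccccddcadbaacccbccecbc'
  #16 SA[16]=5  'cccddcadbaacccbccecbc'
  #17 SA[17]=6  'ccddcadbaacccbccecbc'
  #18 SA[18]=20  'ccecbc'
  #19 SA[19]=7  'cddcadbaacccbccecbc'
  #20 SA[20]=21  'cecbc'
  #21 SA[21]=2  'daccccddcadbaacccbccecbc'
  #22 SA[22]=12  'dbaacccbccecbc'
  #23 SA[23]=9  'dcadbaacccbccecbc'
  #24 SA[24]=8  'ddcadbaacccbccecbc'
  #25 SA[25]=22  'ecbc'

SA = [14, 15, 3, 1, 11, 13, 24, 19, 25, 0, 10, 23, 18, 17, 16, 4, 5, 6, 20, 7, 21, 2, 12, 9, 8, 22]
rank  pair      lcp
   1  s[14:],s[15:]  1  'a'
   2  s[15:],s[3:]  4  'accc'
   3  s[3:],s[1:]  1  'a'
   4  s[1:],s[11:]  2  'ad'
   5  s[11:],s[13:]  0  ''
   6  s[13:],s[24:]  1  'b'
   7  s[24:],s[19:]  2  'bc'
   8  s[19:],s[25:]  0  ''
   9  s[25:],s[0:]  1  'c'
  10  s[0:],s[10:]  3  'cad'
  11  s[10:],s[23:]  1  'c'
  12  s[23:],s[18:]  3  'cbc'
  13  s[18:],s[17:]  1  'c'
  14  s[17:],s[16:]  2  'cc'
  15  s[16:],s[4:]  3  'ccc'
  16  s[4:],s[5:]  3  'ccc'
  17  s[5:],s[6:]  2  'cc'
  18  s[6:],s[20:]  2  'cc'
  19  s[20:],s[7:]  1  'c'
  20  s[7:],s[21:]  1  'c'
  21  s[21:],s[2:]  0  ''
  22  s[2:],s[12:]  1  'd'
  23  s[12:],s[9:]  1  'd'
  24  s[9:],s[8:]  1  'd'
  25  s[8:],s[22:]  0  ''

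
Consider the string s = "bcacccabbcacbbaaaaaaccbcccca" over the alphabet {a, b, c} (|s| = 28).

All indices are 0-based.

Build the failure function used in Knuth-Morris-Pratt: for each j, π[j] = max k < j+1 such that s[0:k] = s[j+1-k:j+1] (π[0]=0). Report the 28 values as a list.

[0, 0, 0, 0, 0, 0, 0, 1, 1, 2, 3, 4, 1, 1, 0, 0, 0, 0, 0, 0, 0, 0, 1, 2, 0, 0, 0, 0]

π[0] = 0
j=1 s[j]='c': π[1]=0 (border '')
j=2 s[j]='a': π[2]=0 (border '')
j=3 s[j]='c': π[3]=0 (border '')
j=4 s[j]='c': π[4]=0 (border '')
j=5 s[j]='c': π[5]=0 (border '')
j=6 s[j]='a': π[6]=0 (border '')
j=7 s[j]='b': π[7]=1 (border 'b')
j=8 s[j]='b': k: 1→0; π[8]=1 (border 'b')
j=9 s[j]='c': π[9]=2 (border 'bc')
j=10 s[j]='a': π[10]=3 (border 'bca')
j=11 s[j]='c': π[11]=4 (border 'bcac')
j=12 s[j]='b': k: 4→0; π[12]=1 (border 'b')
j=13 s[j]='b': k: 1→0; π[13]=1 (border 'b')
j=14 s[j]='a': k: 1→0; π[14]=0 (border '')
j=15 s[j]='a': π[15]=0 (border '')
j=16 s[j]='a': π[16]=0 (border '')
j=17 s[j]='a': π[17]=0 (border '')
j=18 s[j]='a': π[18]=0 (border '')
j=19 s[j]='a': π[19]=0 (border '')
j=20 s[j]='c': π[20]=0 (border '')
j=21 s[j]='c': π[21]=0 (border '')
j=22 s[j]='b': π[22]=1 (border 'b')
j=23 s[j]='c': π[23]=2 (border 'bc')
j=24 s[j]='c': k: 2→0; π[24]=0 (border '')
j=25 s[j]='c': π[25]=0 (border '')
j=26 s[j]='c': π[26]=0 (border '')
j=27 s[j]='a': π[27]=0 (border '')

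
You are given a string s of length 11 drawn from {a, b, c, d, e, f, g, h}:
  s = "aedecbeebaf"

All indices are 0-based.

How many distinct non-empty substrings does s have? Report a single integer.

61

sorted suffixes:
  #0 SA[0]=0  'aedecbeebaf'
  #1 SA[1]=9  'af'
  #2 SA[2]=8  'baf'
  #3 SA[3]=5  'beebaf'
  #4 SA[4]=4  'cbeebaf'
  #5 SA[5]=2  'decbeebaf'
  #6 SA[6]=7  'ebaf'
  #7 SA[7]=3  'ecbeebaf'
  #8 SA[8]=1  'edecbeebaf'
  #9 SA[9]=6  'eebaf'
  #10 SA[10]=10  'f'

SA = [0, 9, 8, 5, 4, 2, 7, 3, 1, 6, 10]
i: (SA[i-1],SA[i]) lcp shared
  1: (0,9) 1 'a'
  2: (9,8) 0 ''
  3: (8,5) 1 'b'
  4: (5,4) 0 ''
  5: (4,2) 0 ''
  6: (2,7) 0 ''
  7: (7,3) 1 'e'
  8: (3,1) 1 'e'
  9: (1,6) 1 'e'
  10: (6,10) 0 ''

n(n+1)/2 = 11·12/2 = 66
Σ LCP = 0 + 1 + 0 + 1 + 0 + 0 + 0 + 1 + 1 + 1 + 0 = 5
distinct = 66 − 5 = 61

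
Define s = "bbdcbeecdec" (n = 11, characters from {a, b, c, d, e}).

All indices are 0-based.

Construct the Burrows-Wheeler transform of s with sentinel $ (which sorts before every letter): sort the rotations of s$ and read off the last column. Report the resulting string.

rank  rotation      last
    0  $bbdcbeecdec  c
    1  bbdcbeecdec$  $
    2  bdcbeecdec$b  b
    3  beecdec$bbdc  c
    4  c$bbdcbeecde  e
    5  cbeecdec$bbd  d
    6  cdec$bbdcbee  e
    7  dcbeecdec$bb  b
    8  dec$bbdcbeec  c
    9  ec$bbdcbeecd  d
   10  ecdec$bbdcbe  e
   11  eecdec$bbdcb  b

c$bcedebcdeb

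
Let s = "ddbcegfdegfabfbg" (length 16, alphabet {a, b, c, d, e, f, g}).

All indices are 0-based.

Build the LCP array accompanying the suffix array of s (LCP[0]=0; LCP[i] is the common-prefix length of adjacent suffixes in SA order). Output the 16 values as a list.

[0, 0, 1, 1, 0, 0, 1, 1, 0, 3, 0, 1, 1, 0, 1, 2]

sorted suffixes:
  #0 SA[0]=11  'abfbg'
  #1 SA[1]=2  'bcegfdegfabfbg'
  #2 SA[2]=12  'bfbg'
  #3 SA[3]=14  'bg'
  #4 SA[4]=3  'cegfdegfabfbg'
  #5 SA[5]=1  'dbcegfdegfabfbg'
  #6 SA[6]=0  'ddbcegfdegfabfbg'
  #7 SA[7]=7  'degfabfbg'
  #8 SA[8]=8  'egfabfbg'
  #9 SA[9]=4  'egfdegfabfbg'
  #10 SA[10]=10  'fabfbg'
  #11 SA[11]=13  'fbg'
  #12 SA[12]=6  'fdegfabfbg'
  #13 SA[13]=15  'g'
  #14 SA[14]=9  'gfabfbg'
  #15 SA[15]=5  'gfdegfabfbg'

SA = [11, 2, 12, 14, 3, 1, 0, 7, 8, 4, 10, 13, 6, 15, 9, 5]
rank  pair      lcp
   1  s[11:],s[2:]  0  ''
   2  s[2:],s[12:]  1  'b'
   3  s[12:],s[14:]  1  'b'
   4  s[14:],s[3:]  0  ''
   5  s[3:],s[1:]  0  ''
   6  s[1:],s[0:]  1  'd'
   7  s[0:],s[7:]  1  'd'
   8  s[7:],s[8:]  0  ''
   9  s[8:],s[4:]  3  'egf'
  10  s[4:],s[10:]  0  ''
  11  s[10:],s[13:]  1  'f'
  12  s[13:],s[6:]  1  'f'
  13  s[6:],s[15:]  0  ''
  14  s[15:],s[9:]  1  'g'
  15  s[9:],s[5:]  2  'gf'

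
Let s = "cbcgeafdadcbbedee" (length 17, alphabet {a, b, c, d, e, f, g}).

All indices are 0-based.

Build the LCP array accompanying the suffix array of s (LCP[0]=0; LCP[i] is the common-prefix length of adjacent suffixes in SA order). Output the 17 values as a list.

rank | idx | suffix
   0 |   8 | adcbbedee
   1 |   5 | afdadcbbedee
   2 |  11 | bbedee
   3 |   1 | bcgeafdadcbbedee
   4 |  12 | bedee
   5 |  10 | cbbedee
   6 |   0 | cbcgeafdadcbbedee
   7 |   2 | cgeafdadcbbedee
   8 |   7 | dadcbbedee
   9 |   9 | dcbbedee
  10 |  14 | dee
  11 |  16 | e
  12 |   4 | eafdadcbbedee
  13 |  13 | edee
  14 |  15 | ee
  15 |   6 | fdadcbbedee
  16 |   3 | geafdadcbbedee

SA = [8, 5, 11, 1, 12, 10, 0, 2, 7, 9, 14, 16, 4, 13, 15, 6, 3]
rank  pair      lcp
   1  s[8:],s[5:]  1  'a'
   2  s[5:],s[11:]  0  ''
   3  s[11:],s[1:]  1  'b'
   4  s[1:],s[12:]  1  'b'
   5  s[12:],s[10:]  0  ''
   6  s[10:],s[0:]  2  'cb'
   7  s[0:],s[2:]  1  'c'
   8  s[2:],s[7:]  0  ''
   9  s[7:],s[9:]  1  'd'
  10  s[9:],s[14:]  1  'd'
  11  s[14:],s[16:]  0  ''
  12  s[16:],s[4:]  1  'e'
  13  s[4:],s[13:]  1  'e'
  14  s[13:],s[15:]  1  'e'
  15  s[15:],s[6:]  0  ''
  16  s[6:],s[3:]  0  ''

[0, 1, 0, 1, 1, 0, 2, 1, 0, 1, 1, 0, 1, 1, 1, 0, 0]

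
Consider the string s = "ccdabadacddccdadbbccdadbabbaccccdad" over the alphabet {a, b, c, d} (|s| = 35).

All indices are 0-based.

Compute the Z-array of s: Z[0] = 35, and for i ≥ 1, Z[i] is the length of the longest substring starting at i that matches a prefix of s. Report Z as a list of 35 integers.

[35, 1, 0, 0, 0, 0, 0, 0, 1, 0, 0, 4, 1, 0, 0, 0, 0, 0, 4, 1, 0, 0, 0, 0, 0, 0, 0, 0, 2, 2, 4, 1, 0, 0, 0]

Z[0]=35
i=1: outside box; Z[1]=1 extend→box=[1,2)
i=2: outside box; Z[2]=0
i=3: outside box; Z[3]=0
i=4: outside box; Z[4]=0
i=5: outside box; Z[5]=0
i=6: outside box; Z[6]=0
i=7: outside box; Z[7]=0
i=8: outside box; Z[8]=1 extend→box=[8,9)
i=9: outside box; Z[9]=0
i=10: outside box; Z[10]=0
i=11: outside box; Z[11]=4 extend→box=[11,15)
i=12: min(r-i=3, Z[1]=1)=1; Z[12]=1
i=13: min(r-i=2, Z[2]=0)=0; Z[13]=0
i=14: min(r-i=1, Z[3]=0)=0; Z[14]=0
i=15: outside box; Z[15]=0
i=16: outside box; Z[16]=0
i=17: outside box; Z[17]=0
i=18: outside box; Z[18]=4 extend→box=[18,22)
i=19: min(r-i=3, Z[1]=1)=1; Z[19]=1
i=20: min(r-i=2, Z[2]=0)=0; Z[20]=0
i=21: min(r-i=1, Z[3]=0)=0; Z[21]=0
i=22: outside box; Z[22]=0
i=23: outside box; Z[23]=0
i=24: outside box; Z[24]=0
i=25: outside box; Z[25]=0
i=26: outside box; Z[26]=0
i=27: outside box; Z[27]=0
i=28: outside box; Z[28]=2 extend→box=[28,30)
i=29: min(r-i=1, Z[1]=1)=1; Z[29]=2 extend→box=[29,31)
i=30: min(r-i=1, Z[1]=1)=1; Z[30]=4 extend→box=[30,34)
i=31: min(r-i=3, Z[1]=1)=1; Z[31]=1
i=32: min(r-i=2, Z[2]=0)=0; Z[32]=0
i=33: min(r-i=1, Z[3]=0)=0; Z[33]=0
i=34: outside box; Z[34]=0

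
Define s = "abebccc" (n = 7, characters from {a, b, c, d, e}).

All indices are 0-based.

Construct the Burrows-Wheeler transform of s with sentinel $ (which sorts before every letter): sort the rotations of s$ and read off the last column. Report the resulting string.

c$eaccbb

rank  rotation  last
    0  $abebccc  c
    1  abebccc$  $
    2  bccc$abe  e
    3  bebccc$a  a
    4  c$abebcc  c
    5  cc$abebc  c
    6  ccc$abeb  b
    7  ebccc$ab  b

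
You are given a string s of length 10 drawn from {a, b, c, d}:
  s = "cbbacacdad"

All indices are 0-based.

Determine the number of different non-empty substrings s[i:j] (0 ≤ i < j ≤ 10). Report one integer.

48

rank→(start, suffix):
  0 → (3, 'acacdad')
  1 → (5, 'acdad')
  2 → (8, 'ad')
  3 → (2, 'bacacdad')
  4 → (1, 'bbacacdad')
  5 → (4, 'cacdad')
  6 → (0, 'cbbacacdad')
  7 → (6, 'cdad')
  8 → (9, 'd')
  9 → (7, 'dad')

SA = [3, 5, 8, 2, 1, 4, 0, 6, 9, 7]
rank  pair      lcp
   1  s[3:],s[5:]  2  'ac'
   2  s[5:],s[8:]  1  'a'
   3  s[8:],s[2:]  0  ''
   4  s[2:],s[1:]  1  'b'
   5  s[1:],s[4:]  0  ''
   6  s[4:],s[0:]  1  'c'
   7  s[0:],s[6:]  1  'c'
   8  s[6:],s[9:]  0  ''
   9  s[9:],s[7:]  1  'd'

n(n+1)/2 = 10·11/2 = 55
Σ LCP = 0 + 2 + 1 + 0 + 1 + 0 + 1 + 1 + 0 + 1 = 7
distinct = 55 − 7 = 48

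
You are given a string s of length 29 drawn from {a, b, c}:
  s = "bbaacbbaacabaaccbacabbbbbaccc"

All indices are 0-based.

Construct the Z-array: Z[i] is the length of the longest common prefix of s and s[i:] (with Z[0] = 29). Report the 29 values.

[29, 1, 0, 0, 0, 5, 1, 0, 0, 0, 0, 1, 0, 0, 0, 0, 1, 0, 0, 0, 2, 2, 2, 3, 1, 0, 0, 0, 0]

Z[0]=29
i=1: outside box; Z[1]=1 scan→box=[1,2)
i=2: outside box; Z[2]=0
i=3: outside box; Z[3]=0
i=4: outside box; Z[4]=0
i=5: outside box; Z[5]=5 scan→box=[5,10)
i=6: min(r-i=4, Z[1]=1)=1; Z[6]=1
i=7: min(r-i=3, Z[2]=0)=0; Z[7]=0
i=8: min(r-i=2, Z[3]=0)=0; Z[8]=0
i=9: min(r-i=1, Z[4]=0)=0; Z[9]=0
i=10: outside box; Z[10]=0
i=11: outside box; Z[11]=1 scan→box=[11,12)
i=12: outside box; Z[12]=0
i=13: outside box; Z[13]=0
i=14: outside box; Z[14]=0
i=15: outside box; Z[15]=0
i=16: outside box; Z[16]=1 scan→box=[16,17)
i=17: outside box; Z[17]=0
i=18: outside box; Z[18]=0
i=19: outside box; Z[19]=0
i=20: outside box; Z[20]=2 scan→box=[20,22)
i=21: min(r-i=1, Z[1]=1)=1; Z[21]=2 scan→box=[21,23)
i=22: min(r-i=1, Z[1]=1)=1; Z[22]=2 scan→box=[22,24)
i=23: min(r-i=1, Z[1]=1)=1; Z[23]=3 scan→box=[23,26)
i=24: min(r-i=2, Z[1]=1)=1; Z[24]=1
i=25: min(r-i=1, Z[2]=0)=0; Z[25]=0
i=26: outside box; Z[26]=0
i=27: outside box; Z[27]=0
i=28: outside box; Z[28]=0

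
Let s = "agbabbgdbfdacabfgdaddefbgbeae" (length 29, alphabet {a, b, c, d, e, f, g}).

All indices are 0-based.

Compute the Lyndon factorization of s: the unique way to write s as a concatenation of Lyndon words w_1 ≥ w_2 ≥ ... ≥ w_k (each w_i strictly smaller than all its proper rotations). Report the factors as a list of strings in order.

emit factor 1: 'agb' (i=0, period=3)
emit factor 2: 'abbgdbfdacabfgdaddefbgbeae' (i=3, period=26)

["agb", "abbgdbfdacabfgdaddefbgbeae"]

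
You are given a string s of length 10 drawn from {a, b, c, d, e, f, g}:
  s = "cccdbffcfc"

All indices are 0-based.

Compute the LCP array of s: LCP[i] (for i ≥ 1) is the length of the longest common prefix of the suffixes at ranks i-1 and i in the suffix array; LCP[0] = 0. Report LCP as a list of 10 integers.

[0, 0, 1, 2, 1, 1, 0, 0, 2, 1]

sorted suffixes:
  #0 SA[0]=4  'bffcfc'
  #1 SA[1]=9  'c'
  #2 SA[2]=0  'cccdbffcfc'
  #3 SA[3]=1  'ccdbffcfc'
  #4 SA[4]=2  'cdbffcfc'
  #5 SA[5]=7  'cfc'
  #6 SA[6]=3  'dbffcfc'
  #7 SA[7]=8  'fc'
  #8 SA[8]=6  'fcfc'
  #9 SA[9]=5  'ffcfc'

SA = [4, 9, 0, 1, 2, 7, 3, 8, 6, 5]
[i] adj suffixes → lcp
  [1] 4/9 → 0 ('')
  [2] 9/0 → 1 ('c')
  [3] 0/1 → 2 ('cc')
  [4] 1/2 → 1 ('c')
  [5] 2/7 → 1 ('c')
  [6] 7/3 → 0 ('')
  [7] 3/8 → 0 ('')
  [8] 8/6 → 2 ('fc')
  [9] 6/5 → 1 ('f')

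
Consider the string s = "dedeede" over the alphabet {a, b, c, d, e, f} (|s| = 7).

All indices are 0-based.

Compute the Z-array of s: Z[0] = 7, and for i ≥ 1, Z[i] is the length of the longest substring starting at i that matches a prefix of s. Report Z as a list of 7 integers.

[7, 0, 2, 0, 0, 2, 0]

Z[0]=7
i=1: fresh scan; Z[1]=0
i=2: fresh scan; Z[2]=2 grow→box=[2,4)
i=3: min(r-i=1, Z[1]=0)=0; Z[3]=0
i=4: fresh scan; Z[4]=0
i=5: fresh scan; Z[5]=2 grow→box=[5,7)
i=6: min(r-i=1, Z[1]=0)=0; Z[6]=0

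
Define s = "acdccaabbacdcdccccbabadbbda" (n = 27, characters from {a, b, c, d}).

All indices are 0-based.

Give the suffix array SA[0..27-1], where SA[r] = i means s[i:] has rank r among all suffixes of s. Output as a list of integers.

rank | idx | suffix
   0 |  26 | a
   1 |   5 | aabbacdcdccccbabadbbda
   2 |  19 | abadbbda
   3 |   6 | abbacdcdccccbabadbbda
   4 |   0 | acdccaabbacdcdccccbabadbbda
   5 |   9 | acdcdccccbabadbbda
   6 |  21 | adbbda
   7 |  18 | babadbbda
   8 |   8 | bacdcdccccbabadbbda
   9 |  20 | badbbda
  10 |   7 | bbacdcdccccbabadbbda
  11 |  23 | bbda
  12 |  24 | bda
  13 |   4 | caabbacdcdccccbabadbbda
  14 |  17 | cbabadbbda
  15 |   3 | ccaabbacdcdccccbabadbbda
  16 |  16 | ccbabadbbda
  17 |  15 | cccbabadbbda
  18 |  14 | ccccbabadbbda
  19 |   1 | cdccaabbacdcdccccbabadbbda
  20 |  12 | cdccccbabadbbda
  21 |  10 | cdcdccccbabadbbda
  22 |  25 | da
  23 |  22 | dbbda
  24 |   2 | dccaabbacdcdccccbabadbbda
  25 |  13 | dccccbabadbbda
  26 |  11 | dcdccccbabadbbda

[26, 5, 19, 6, 0, 9, 21, 18, 8, 20, 7, 23, 24, 4, 17, 3, 16, 15, 14, 1, 12, 10, 25, 22, 2, 13, 11]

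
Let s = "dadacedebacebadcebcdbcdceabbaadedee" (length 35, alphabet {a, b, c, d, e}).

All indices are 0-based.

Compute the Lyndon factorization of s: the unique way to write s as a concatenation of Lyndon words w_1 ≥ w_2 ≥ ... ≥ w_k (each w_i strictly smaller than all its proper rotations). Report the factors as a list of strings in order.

emit factor 1: 'd' (i=0, period=1)
emit factor 2: 'ad' (i=1, period=2)
emit factor 3: 'acedeb' (i=3, period=6)
emit factor 4: 'acebadcebcdbcdce' (i=9, period=16)
emit factor 5: 'abb' (i=25, period=3)
emit factor 6: 'aadedee' (i=28, period=7)

["d", "ad", "acedeb", "acebadcebcdbcdce", "abb", "aadedee"]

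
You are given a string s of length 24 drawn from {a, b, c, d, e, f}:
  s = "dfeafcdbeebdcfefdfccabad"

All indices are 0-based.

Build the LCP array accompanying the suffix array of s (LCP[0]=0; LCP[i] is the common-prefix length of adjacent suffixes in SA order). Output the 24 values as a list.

[0, 1, 1, 0, 1, 1, 0, 1, 1, 1, 0, 1, 1, 1, 2, 0, 1, 1, 1, 0, 2, 1, 1, 2]

rank | idx | suffix
   0 |  20 | abad
   1 |  22 | ad
   2 |   3 | afcdbeebdcfefdfccabad
   3 |  21 | bad
   4 |  10 | bdcfefdfccabad
   5 |   7 | beebdcfefdfccabad
   6 |  19 | cabad
   7 |  18 | ccabad
   8 |   5 | cdbeebdcfefdfccabad
   9 |  12 | cfefdfccabad
  10 |  23 | d
  11 |   6 | dbeebdcfefdfccabad
  12 |  11 | dcfefdfccabad
  13 |  16 | dfccabad
  14 |   0 | dfeafcdbeebdcfefdfccabad
  15 |   2 | eafcdbeebdcfefdfccabad
  16 |   9 | ebdcfefdfccabad
  17 |   8 | eebdcfefdfccabad
  18 |  14 | efdfccabad
  19 |  17 | fccabad
  20 |   4 | fcdbeebdcfefdfccabad
  21 |  15 | fdfccabad
  22 |   1 | feafcdbeebdcfefdfccabad
  23 |  13 | fefdfccabad

SA = [20, 22, 3, 21, 10, 7, 19, 18, 5, 12, 23, 6, 11, 16, 0, 2, 9, 8, 14, 17, 4, 15, 1, 13]
rank  pair      lcp
   1  s[20:],s[22:]  1  'a'
   2  s[22:],s[3:]  1  'a'
   3  s[3:],s[21:]  0  ''
   4  s[21:],s[10:]  1  'b'
   5  s[10:],s[7:]  1  'b'
   6  s[7:],s[19:]  0  ''
   7  s[19:],s[18:]  1  'c'
   8  s[18:],s[5:]  1  'c'
   9  s[5:],s[12:]  1  'c'
  10  s[12:],s[23:]  0  ''
  11  s[23:],s[6:]  1  'd'
  12  s[6:],s[11:]  1  'd'
  13  s[11:],s[16:]  1  'd'
  14  s[16:],s[0:]  2  'df'
  15  s[0:],s[2:]  0  ''
  16  s[2:],s[9:]  1  'e'
  17  s[9:],s[8:]  1  'e'
  18  s[8:],s[14:]  1  'e'
  19  s[14:],s[17:]  0  ''
  20  s[17:],s[4:]  2  'fc'
  21  s[4:],s[15:]  1  'f'
  22  s[15:],s[1:]  1  'f'
  23  s[1:],s[13:]  2  'fe'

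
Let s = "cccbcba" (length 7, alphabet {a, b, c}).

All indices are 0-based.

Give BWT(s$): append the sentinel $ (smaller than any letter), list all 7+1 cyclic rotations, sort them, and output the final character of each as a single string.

rank  rotation  last
    0  $cccbcba  a
    1  a$cccbcb  b
    2  ba$cccbc  c
    3  bcba$ccc  c
    4  cba$cccb  b
    5  cbcba$cc  c
    6  ccbcba$c  c
    7  cccbcba$  $

abccbcc$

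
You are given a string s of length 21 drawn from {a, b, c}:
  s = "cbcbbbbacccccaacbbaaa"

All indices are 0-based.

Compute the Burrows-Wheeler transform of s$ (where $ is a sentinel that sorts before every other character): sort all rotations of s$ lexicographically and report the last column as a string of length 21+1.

rank  rotation                last
    0  $cbcbbbbacccccaacbbaaa  a
    1  a$cbcbbbbacccccaacbbaa  a
    2  aa$cbcbbbbacccccaacbba  a
    3  aaa$cbcbbbbacccccaacbb  b
    4  aacbbaaa$cbcbbbbaccccc  c
    5  acbbaaa$cbcbbbbaccccca  a
    6  acccccaacbbaaa$cbcbbbb  b
    7  baaa$cbcbbbbacccccaacb  b
    8  bacccccaacbbaaa$cbcbbb  b
    9  bbaaa$cbcbbbbacccccaac  c
   10  bbacccccaacbbaaa$cbcbb  b
   11  bbbacccccaacbbaaa$cbcb  b
   12  bbbbacccccaacbbaaa$cbc  c
   13  bcbbbbacccccaacbbaaa$c  c
   14  caacbbaaa$cbcbbbbacccc  c
   15  cbbaaa$cbcbbbbacccccaa  a
   16  cbbbbacccccaacbbaaa$cb  b
   17  cbcbbbbacccccaacbbaaa$  $
   18  ccaacbbaaa$cbcbbbbaccc  c
   19  cccaacbbaaa$cbcbbbbacc  c
   20  ccccaacbbaaa$cbcbbbbac  c
   21  cccccaacbbaaa$cbcbbbba  a

aaabcabbbcbbcccab$ccca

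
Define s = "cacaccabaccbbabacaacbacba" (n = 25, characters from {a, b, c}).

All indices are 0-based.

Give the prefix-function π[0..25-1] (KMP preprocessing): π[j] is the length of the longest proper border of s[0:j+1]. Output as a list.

[0, 0, 1, 2, 3, 1, 2, 0, 0, 1, 1, 0, 0, 0, 0, 0, 1, 2, 0, 1, 0, 0, 1, 0, 0]

π[0] = 0
j=1 s[j]='a': π[1]=0 (border '')
j=2 s[j]='c': π[2]=1 (border 'c')
j=3 s[j]='a': π[3]=2 (border 'ca')
j=4 s[j]='c': π[4]=3 (border 'cac')
j=5 s[j]='c': k: 3→1→0; π[5]=1 (border 'c')
j=6 s[j]='a': π[6]=2 (border 'ca')
j=7 s[j]='b': k: 2→0; π[7]=0 (border '')
j=8 s[j]='a': π[8]=0 (border '')
j=9 s[j]='c': π[9]=1 (border 'c')
j=10 s[j]='c': k: 1→0; π[10]=1 (border 'c')
j=11 s[j]='b': k: 1→0; π[11]=0 (border '')
j=12 s[j]='b': π[12]=0 (border '')
j=13 s[j]='a': π[13]=0 (border '')
j=14 s[j]='b': π[14]=0 (border '')
j=15 s[j]='a': π[15]=0 (border '')
j=16 s[j]='c': π[16]=1 (border 'c')
j=17 s[j]='a': π[17]=2 (border 'ca')
j=18 s[j]='a': k: 2→0; π[18]=0 (border '')
j=19 s[j]='c': π[19]=1 (border 'c')
j=20 s[j]='b': k: 1→0; π[20]=0 (border '')
j=21 s[j]='a': π[21]=0 (border '')
j=22 s[j]='c': π[22]=1 (border 'c')
j=23 s[j]='b': k: 1→0; π[23]=0 (border '')
j=24 s[j]='a': π[24]=0 (border '')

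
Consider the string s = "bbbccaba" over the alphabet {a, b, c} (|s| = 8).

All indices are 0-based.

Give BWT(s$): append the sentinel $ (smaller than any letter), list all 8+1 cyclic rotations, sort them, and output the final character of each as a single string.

abca$bbcb

rank  rotation   last
    0  $bbbccaba  a
    1  a$bbbccab  b
    2  aba$bbbcc  c
    3  ba$bbbcca  a
    4  bbbccaba$  $
    5  bbccaba$b  b
    6  bccaba$bb  b
    7  caba$bbbc  c
    8  ccaba$bbb  b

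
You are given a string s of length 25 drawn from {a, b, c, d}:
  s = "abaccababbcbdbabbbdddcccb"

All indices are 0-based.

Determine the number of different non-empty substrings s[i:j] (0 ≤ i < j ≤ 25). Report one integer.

288

sorted suffixes:
  #0 SA[0]=5  'ababbcbdbabbbdddcccb'
  #1 SA[1]=0  'abaccababbcbdbabbbdddcccb'
  #2 SA[2]=14  'abbbdddcccb'
  #3 SA[3]=7  'abbcbdbabbbdddcccb'
  #4 SA[4]=2  'accababbcbdbabbbdddcccb'
  #5 SA[5]=24  'b'
  #6 SA[6]=13  'babbbdddcccb'
  #7 SA[7]=6  'babbcbdbabbbdddcccb'
  #8 SA[8]=1  'baccababbcbdbabbbdddcccb'
  #9 SA[9]=15  'bbbdddcccb'
  #10 SA[10]=8  'bbcbdbabbbdddcccb'
  #11 SA[11]=16  'bbdddcccb'
  #12 SA[12]=9  'bcbdbabbbdddcccb'
  #13 SA[13]=11  'bdbabbbdddcccb'
  #14 SA[14]=17  'bdddcccb'
  #15 SA[15]=4  'cababbcbdbabbbdddcccb'
  #16 SA[16]=23  'cb'
  #17 SA[17]=10  'cbdbabbbdddcccb'
  #18 SA[18]=3  'ccababbcbdbabbbdddcccb'
  #19 SA[19]=22  'ccb'
  #20 SA[20]=21  'cccb'
  #21 SA[21]=12  'dbabbbdddcccb'
  #22 SA[22]=20  'dcccb'
  #23 SA[23]=19  'ddcccb'
  #24 SA[24]=18  'dddcccb'

SA = [5, 0, 14, 7, 2, 24, 13, 6, 1, 15, 8, 16, 9, 11, 17, 4, 23, 10, 3, 22, 21, 12, 20, 19, 18]
rank  pair      lcp
   1  s[5:],s[0:]  3  'aba'
   2  s[0:],s[14:]  2  'ab'
   3  s[14:],s[7:]  3  'abb'
   4  s[7:],s[2:]  1  'a'
   5  s[2:],s[24:]  0  ''
   6  s[24:],s[13:]  1  'b'
   7  s[13:],s[6:]  4  'babb'
   8  s[6:],s[1:]  2  'ba'
   9  s[1:],s[15:]  1  'b'
  10  s[15:],s[8:]  2  'bb'
  11  s[8:],s[16:]  2  'bb'
  12  s[16:],s[9:]  1  'b'
  13  s[9:],s[11:]  1  'b'
  14  s[11:],s[17:]  2  'bd'
  15  s[17:],s[4:]  0  ''
  16  s[4:],s[23:]  1  'c'
  17  s[23:],s[10:]  2  'cb'
  18  s[10:],s[3:]  1  'c'
  19  s[3:],s[22:]  2  'cc'
  20  s[22:],s[21:]  2  'cc'
  21  s[21:],s[12:]  0  ''
  22  s[12:],s[20:]  1  'd'
  23  s[20:],s[19:]  1  'd'
  24  s[19:],s[18:]  2  'dd'

n(n+1)/2 = 25·26/2 = 325
Σ LCP = 0 + 3 + 2 + 3 + 1 + 0 + 1 + 4 + 2 + 1 + 2 + 2 + 1 + 1 + 2 + 0 + 1 + 2 + 1 + 2 + 2 + 0 + 1 + 1 + 2 = 37
distinct = 325 − 37 = 288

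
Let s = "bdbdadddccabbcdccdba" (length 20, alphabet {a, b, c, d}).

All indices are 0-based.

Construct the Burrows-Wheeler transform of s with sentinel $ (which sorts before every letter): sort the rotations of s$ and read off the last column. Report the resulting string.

abcddabd$cddcbbcbdcda

rank  rotation               last
    0  $bdbdadddccabbcdccdba  a
    1  a$bdbdadddccabbcdccdb  b
    2  abbcdccdba$bdbdadddcc  c
    3  adddccabbcdccdba$bdbd  d
    4  ba$bdbdadddccabbcdccd  d
    5  bbcdccdba$bdbdadddcca  a
    6  bcdccdba$bdbdadddccab  b
    7  bdadddccabbcdccdba$bd  d
    8  bdbdadddccabbcdccdba$  $
    9  cabbcdccdba$bdbdadddc  c
   10  ccabbcdccdba$bdbdaddd  d
   11  ccdba$bdbdadddccabbcd  d
   12  cdba$bdbdadddccabbcdc  c
   13  cdccdba$bdbdadddccabb  b
   14  dadddccabbcdccdba$bdb  b
   15  dba$bdbdadddccabbcdcc  c
   16  dbdadddccabbcdccdba$b  b
   17  dccabbcdccdba$bdbdadd  d
   18  dccdba$bdbdadddccabbc  c
   19  ddccabbcdccdba$bdbdad  d
   20  dddccabbcdccdba$bdbda  a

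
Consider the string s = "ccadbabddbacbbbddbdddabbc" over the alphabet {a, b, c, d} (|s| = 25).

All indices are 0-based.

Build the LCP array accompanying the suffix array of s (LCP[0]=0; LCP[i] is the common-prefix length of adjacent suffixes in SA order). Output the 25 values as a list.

sorted suffixes:
  #0 SA[0]=21  'abbc'
  #1 SA[1]=5  'abddbacbbbddbdddabbc'
  #2 SA[2]=10  'acbbbddbdddabbc'
  #3 SA[3]=2  'adbabddbacbbbddbdddabbc'
  #4 SA[4]=4  'babddbacbbbddbdddabbc'
  #5 SA[5]=9  'bacbbbddbdddabbc'
  #6 SA[6]=12  'bbbddbdddabbc'
  #7 SA[7]=22  'bbc'
  #8 SA[8]=13  'bbddbdddabbc'
  #9 SA[9]=23  'bc'
  #10 SA[10]=6  'bddbacbbbddbdddabbc'
  #11 SA[11]=14  'bddbdddabbc'
  #12 SA[12]=17  'bdddabbc'
  #13 SA[13]=24  'c'
  #14 SA[14]=1  'cadbabddbacbbbddbdddabbc'
  #15 SA[15]=11  'cbbbddbdddabbc'
  #16 SA[16]=0  'ccadbabddbacbbbddbdddabbc'
  #17 SA[17]=20  'dabbc'
  #18 SA[18]=3  'dbabddbacbbbddbdddabbc'
  #19 SA[19]=8  'dbacbbbddbdddabbc'
  #20 SA[20]=16  'dbdddabbc'
  #21 SA[21]=19  'ddabbc'
  #22 SA[22]=7  'ddbacbbbddbdddabbc'
  #23 SA[23]=15  'ddbdddabbc'
  #24 SA[24]=18  'dddabbc'

SA = [21, 5, 10, 2, 4, 9, 12, 22, 13, 23, 6, 14, 17, 24, 1, 11, 0, 20, 3, 8, 16, 19, 7, 15, 18]
rank  pair      lcp
   1  s[21:],s[5:]  2  'ab'
   2  s[5:],s[10:]  1  'a'
   3  s[10:],s[2:]  1  'a'
   4  s[2:],s[4:]  0  ''
   5  s[4:],s[9:]  2  'ba'
   6  s[9:],s[12:]  1  'b'
   7  s[12:],s[22:]  2  'bb'
   8  s[22:],s[13:]  2  'bb'
   9  s[13:],s[23:]  1  'b'
  10  s[23:],s[6:]  1  'b'
  11  s[6:],s[14:]  4  'bddb'
  12  s[14:],s[17:]  3  'bdd'
  13  s[17:],s[24:]  0  ''
  14  s[24:],s[1:]  1  'c'
  15  s[1:],s[11:]  1  'c'
  16  s[11:],s[0:]  1  'c'
  17  s[0:],s[20:]  0  ''
  18  s[20:],s[3:]  1  'd'
  19  s[3:],s[8:]  3  'dba'
  20  s[8:],s[16:]  2  'db'
  21  s[16:],s[19:]  1  'd'
  22  s[19:],s[7:]  2  'dd'
  23  s[7:],s[15:]  3  'ddb'
  24  s[15:],s[18:]  2  'dd'

[0, 2, 1, 1, 0, 2, 1, 2, 2, 1, 1, 4, 3, 0, 1, 1, 1, 0, 1, 3, 2, 1, 2, 3, 2]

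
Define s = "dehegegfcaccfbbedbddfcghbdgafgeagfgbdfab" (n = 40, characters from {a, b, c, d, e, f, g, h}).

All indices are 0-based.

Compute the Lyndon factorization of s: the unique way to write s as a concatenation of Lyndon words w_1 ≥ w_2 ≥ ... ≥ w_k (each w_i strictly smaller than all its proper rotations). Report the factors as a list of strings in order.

emit factor 1: 'dehegegf' (i=0, period=8)
emit factor 2: 'c' (i=8, period=1)
emit factor 3: 'accfbbedbddfcghbdgafgeagfgbdf' (i=9, period=29)
emit factor 4: 'ab' (i=38, period=2)

["dehegegf", "c", "accfbbedbddfcghbdgafgeagfgbdf", "ab"]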